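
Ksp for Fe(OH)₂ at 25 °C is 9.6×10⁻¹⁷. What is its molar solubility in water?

2.9×10⁻⁶ M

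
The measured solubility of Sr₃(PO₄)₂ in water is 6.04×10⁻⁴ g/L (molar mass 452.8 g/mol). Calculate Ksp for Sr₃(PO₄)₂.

Ksp = 4.56×10⁻²⁸

Molar solubility s = (6.04×10⁻⁴ g/L) / (452.8 g/mol) = 1.3339×10⁻⁶ mol/L
Sr₃(PO₄)₂(s) ⇌ 3 Sr²⁺(aq) + 2 PO₄³⁻(aq)
With molar solubility s: [Sr²⁺] = 3s, [PO₄³⁻] = 2s.
Ksp = [Sr²⁺]^3[PO₄³⁻]^2 = (3s)^3 · (2s)^2 = 108s^5
Ksp = 108 × (1.3339×10⁻⁶)^5 = 4.56×10⁻²⁸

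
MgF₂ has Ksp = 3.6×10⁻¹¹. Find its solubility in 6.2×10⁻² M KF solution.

MgF₂(s) ⇌ Mg²⁺(aq) + 2 F⁻(aq)
With F⁻ already at 6.2×10⁻² M and s small, take [F⁻] ≈ 6.2×10⁻² M and [Mg²⁺] = s.
Ksp = [Mg²⁺][F⁻]^2 = s(6.2×10⁻²)^2
s = 3.6×10⁻¹¹ / (6.2×10⁻²)^2 = 9.4×10⁻⁹
s = 9.4×10⁻⁹ M

9.4×10⁻⁹ M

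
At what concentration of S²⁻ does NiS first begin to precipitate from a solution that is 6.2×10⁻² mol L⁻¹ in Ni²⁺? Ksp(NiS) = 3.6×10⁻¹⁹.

A salt starts to precipitate once the ion product Q reaches its Ksp.
NiS(s) ⇌ Ni²⁺(aq) + S²⁻(aq)
Ksp = [Ni²⁺][S²⁻] = [S²⁻](6.2×10⁻²)
[S²⁻] = 3.6×10⁻¹⁹ / (6.2×10⁻²) = 5.8×10⁻¹⁸
[S²⁻] = 5.8×10⁻¹⁸ mol L⁻¹

5.8×10⁻¹⁸ M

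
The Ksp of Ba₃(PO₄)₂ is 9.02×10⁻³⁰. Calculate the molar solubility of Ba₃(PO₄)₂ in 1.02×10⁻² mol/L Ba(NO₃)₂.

1.46×10⁻¹² M

Ba₃(PO₄)₂(s) ⇌ 3 Ba²⁺(aq) + 2 PO₄³⁻(aq)
The solution already contains Ba²⁺ at 1.02×10⁻² mol/L. Let s be the molar solubility of Ba₃(PO₄)₂.
[Ba²⁺] ≈ 1.02×10⁻² mol/L (common ion dominates); [PO₄³⁻] = 2s.
Ksp = [Ba²⁺]^3[PO₄³⁻]^2 = (1.02×10⁻²)^3(2s)^2
(2s)^2 = 9.02×10⁻³⁰ / (1.02×10⁻²)^3 = 8.50×10⁻²⁴
s = 1.46×10⁻¹² mol/L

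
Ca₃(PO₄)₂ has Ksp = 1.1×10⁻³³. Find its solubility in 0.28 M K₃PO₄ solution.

Ca₃(PO₄)₂(s) ⇌ 3 Ca²⁺(aq) + 2 PO₄³⁻(aq)
With PO₄³⁻ already at 0.28 M and s small, take [PO₄³⁻] ≈ 0.28 M and [Ca²⁺] = 3s.
Ksp = [Ca²⁺]^3[PO₄³⁻]^2 = (3s)^3(0.28)^2
(3s)^3 = 1.1×10⁻³³ / (0.28)^2 = 1.4×10⁻³²
s = 8.0×10⁻¹² M

8.0×10⁻¹² M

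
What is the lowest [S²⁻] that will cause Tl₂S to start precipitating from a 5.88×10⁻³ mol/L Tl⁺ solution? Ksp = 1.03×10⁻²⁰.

Precipitation of each salt begins when its ion product equals Ksp.
Tl₂S(s) ⇌ 2 Tl⁺(aq) + S²⁻(aq)
Ksp = [Tl⁺]^2[S²⁻] = [S²⁻](5.88×10⁻³)^2
[S²⁻] = 1.03×10⁻²⁰ / (5.88×10⁻³)^2 = 2.98×10⁻¹⁶
[S²⁻] = 2.98×10⁻¹⁶ mol/L

2.98×10⁻¹⁶ M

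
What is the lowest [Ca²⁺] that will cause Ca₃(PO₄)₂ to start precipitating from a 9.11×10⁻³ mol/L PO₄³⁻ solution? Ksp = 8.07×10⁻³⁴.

2.13×10⁻¹⁰ M

Precipitation begins when Q = Ksp.
Ca₃(PO₄)₂(s) ⇌ 3 Ca²⁺(aq) + 2 PO₄³⁻(aq)
Ksp = [Ca²⁺]^3[PO₄³⁻]^2 = [Ca²⁺]^3(9.11×10⁻³)^2
[Ca²⁺]^3 = 8.07×10⁻³⁴ / (9.11×10⁻³)^2 = 9.72×10⁻³⁰
[Ca²⁺] = 2.13×10⁻¹⁰ mol/L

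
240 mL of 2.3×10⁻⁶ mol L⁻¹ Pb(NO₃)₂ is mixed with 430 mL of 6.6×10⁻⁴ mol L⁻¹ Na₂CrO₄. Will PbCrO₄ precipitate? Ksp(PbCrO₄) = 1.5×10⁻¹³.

Yes

The combined volume is 670 mL.
[Pb²⁺] = (2.3×10⁻⁶)(240)/670 = 8.2×10⁻⁷ mol L⁻¹
[CrO₄²⁻] = (6.6×10⁻⁴)(430)/670 = 4.2×10⁻⁴ mol L⁻¹
Q = [Pb²⁺][CrO₄²⁻] = 3.5×10⁻¹⁰
Because Q > Ksp (3.5×10⁻¹⁰ vs 1.5×10⁻¹³), a precipitate of PbCrO₄ forms.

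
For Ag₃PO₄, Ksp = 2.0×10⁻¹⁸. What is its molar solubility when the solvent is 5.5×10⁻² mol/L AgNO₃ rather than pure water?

1.2×10⁻¹⁴ M

Ag₃PO₄(s) ⇌ 3 Ag⁺(aq) + PO₄³⁻(aq)
With Ag⁺ already at 5.5×10⁻² mol/L and s small, take [Ag⁺] ≈ 5.5×10⁻² mol/L and [PO₄³⁻] = s.
Ksp = [Ag⁺]^3[PO₄³⁻] = (5.5×10⁻²)^3s
s = 2.0×10⁻¹⁸ / (5.5×10⁻²)^3 = 1.2×10⁻¹⁴
s = 1.2×10⁻¹⁴ mol/L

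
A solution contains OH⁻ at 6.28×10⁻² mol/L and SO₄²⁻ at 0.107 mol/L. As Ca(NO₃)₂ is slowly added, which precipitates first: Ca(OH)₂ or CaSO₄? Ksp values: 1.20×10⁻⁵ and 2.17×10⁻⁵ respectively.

CaSO₄

Precipitation of each salt begins when its ion product equals Ksp.
For Ca(OH)₂: [Ca²⁺] = (Ksp/[OH⁻]^2) = 3.04×10⁻³ mol/L
For CaSO₄: [Ca²⁺] = (Ksp/[SO₄²⁻]) = 2.03×10⁻⁴ mol/L
The smaller threshold [Ca²⁺] is reached first, so CaSO₄ precipitates first.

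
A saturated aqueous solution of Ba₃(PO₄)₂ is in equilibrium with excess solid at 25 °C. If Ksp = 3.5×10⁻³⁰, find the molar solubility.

5.0×10⁻⁷ M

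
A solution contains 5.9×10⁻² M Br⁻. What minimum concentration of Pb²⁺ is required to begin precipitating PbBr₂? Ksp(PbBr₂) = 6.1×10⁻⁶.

Precipitation of each salt begins when its ion product equals Ksp.
PbBr₂(s) ⇌ Pb²⁺(aq) + 2 Br⁻(aq)
Ksp = [Pb²⁺][Br⁻]^2 = [Pb²⁺](5.9×10⁻²)^2
[Pb²⁺] = 6.1×10⁻⁶ / (5.9×10⁻²)^2 = 1.8×10⁻³
[Pb²⁺] = 1.8×10⁻³ M

1.8×10⁻³ M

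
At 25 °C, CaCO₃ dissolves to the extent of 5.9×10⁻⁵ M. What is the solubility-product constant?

Ksp = 3.5×10⁻⁹

CaCO₃(s) ⇌ Ca²⁺(aq) + CO₃²⁻(aq)
Let s be the molar solubility. Then [Ca²⁺] = s and [CO₃²⁻] = s.
Ksp = [Ca²⁺][CO₃²⁻] = s · s = s^2
Ksp = (5.9×10⁻⁵)^2 = 3.5×10⁻⁹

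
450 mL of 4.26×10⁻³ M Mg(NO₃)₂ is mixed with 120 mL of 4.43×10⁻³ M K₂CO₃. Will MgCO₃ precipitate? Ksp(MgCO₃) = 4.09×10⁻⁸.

Yes

Total volume after mixing = 450 + 120 = 570 mL.
[Mg²⁺] = (4.26×10⁻³)(450)/570 = 3.36×10⁻³ M
[CO₃²⁻] = (4.43×10⁻³)(120)/570 = 9.33×10⁻⁴ M
Q = [Mg²⁺][CO₃²⁻] = 3.14×10⁻⁶
Since Q (3.14×10⁻⁶) exceeds Ksp (4.09×10⁻⁸), MgCO₃ will precipitate.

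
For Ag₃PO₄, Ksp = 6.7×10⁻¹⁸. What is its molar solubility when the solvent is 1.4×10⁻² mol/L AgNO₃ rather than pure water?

2.4×10⁻¹² M

Ag₃PO₄(s) ⇌ 3 Ag⁺(aq) + PO₄³⁻(aq)
Let s be the solubility of Ag₃PO₄ here. The common ion gives [Ag⁺] ≈ 1.4×10⁻² mol/L, and [PO₄³⁻] = s.
Ksp = [Ag⁺]^3[PO₄³⁻] = (1.4×10⁻²)^3s
s = 6.7×10⁻¹⁸ / (1.4×10⁻²)^3 = 2.4×10⁻¹²
s = 2.4×10⁻¹² mol/L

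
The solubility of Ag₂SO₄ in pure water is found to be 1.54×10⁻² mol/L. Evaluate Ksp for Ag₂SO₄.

Ag₂SO₄(s) ⇌ 2 Ag⁺(aq) + SO₄²⁻(aq)
With molar solubility s: [Ag⁺] = 2s, [SO₄²⁻] = s.
Ksp = [Ag⁺]^2[SO₄²⁻] = (2s)^2 · s = 4s^3
Ksp = 4 × (1.54×10⁻²)^3 = 1.46×10⁻⁵

Ksp = 1.46×10⁻⁵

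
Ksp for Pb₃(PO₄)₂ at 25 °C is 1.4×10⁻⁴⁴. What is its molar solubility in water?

Pb₃(PO₄)₂(s) ⇌ 3 Pb²⁺(aq) + 2 PO₄³⁻(aq)
If s mol/L of Pb₃(PO₄)₂ dissolves, [Pb²⁺] = 3s and [PO₄³⁻] = 2s.
Ksp = [Pb²⁺]^3[PO₄³⁻]^2 = (3s)^3 · (2s)^2 = 108s^5
108s^5 = 1.4×10⁻⁴⁴  ⇒  s^5 = 1.3×10⁻⁴⁶
s = 6.6×10⁻¹⁰ mol L⁻¹

6.6×10⁻¹⁰ M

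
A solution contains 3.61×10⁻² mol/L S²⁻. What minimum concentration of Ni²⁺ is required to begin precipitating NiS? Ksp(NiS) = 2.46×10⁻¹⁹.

6.81×10⁻¹⁸ M

The threshold for precipitation is Q = Ksp.
NiS(s) ⇌ Ni²⁺(aq) + S²⁻(aq)
Ksp = [Ni²⁺][S²⁻] = [Ni²⁺](3.61×10⁻²)
[Ni²⁺] = 2.46×10⁻¹⁹ / (3.61×10⁻²) = 6.81×10⁻¹⁸
[Ni²⁺] = 6.81×10⁻¹⁸ mol/L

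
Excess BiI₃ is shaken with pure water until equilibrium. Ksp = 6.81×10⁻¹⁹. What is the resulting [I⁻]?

BiI₃(s) ⇌ Bi³⁺(aq) + 3 I⁻(aq)
Call the molar solubility s, so that [Bi³⁺] = s and [I⁻] = 3s.
Ksp = [Bi³⁺][I⁻]^3 = s · (3s)^3 = 27s^4 = 6.81×10⁻¹⁹
s = 1.26×10⁻⁵ mol/L
[I⁻] = 3s = 3.78×10⁻⁵ mol/L

3.78×10⁻⁵ M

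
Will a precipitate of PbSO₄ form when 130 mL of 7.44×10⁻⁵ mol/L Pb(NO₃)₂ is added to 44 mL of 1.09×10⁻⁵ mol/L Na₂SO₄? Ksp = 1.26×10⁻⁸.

No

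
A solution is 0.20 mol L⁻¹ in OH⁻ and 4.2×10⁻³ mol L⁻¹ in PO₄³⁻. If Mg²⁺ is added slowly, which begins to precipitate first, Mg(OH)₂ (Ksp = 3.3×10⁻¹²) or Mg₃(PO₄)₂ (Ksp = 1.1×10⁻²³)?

Mg(OH)₂

A salt starts to precipitate once the ion product Q reaches its Ksp.
For Mg(OH)₂: [Mg²⁺] = (Ksp/[OH⁻]^2) = 8.3×10⁻¹¹ mol L⁻¹
For Mg₃(PO₄)₂: [Mg²⁺] = (Ksp/[PO₄³⁻]^2)^(1/3) = 8.5×10⁻⁷ mol L⁻¹
The smaller threshold [Mg²⁺] is reached first, so Mg(OH)₂ precipitates first.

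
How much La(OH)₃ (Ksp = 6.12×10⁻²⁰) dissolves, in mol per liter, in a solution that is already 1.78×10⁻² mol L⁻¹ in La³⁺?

La(OH)₃(s) ⇌ La³⁺(aq) + 3 OH⁻(aq)
Let s be the solubility of La(OH)₃ here. The common ion gives [La³⁺] ≈ 1.78×10⁻² mol L⁻¹, and [OH⁻] = 3s.
Ksp = [La³⁺][OH⁻]^3 = (1.78×10⁻²)(3s)^3
(3s)^3 = 6.12×10⁻²⁰ / (1.78×10⁻²) = 3.44×10⁻¹⁸
s = 5.03×10⁻⁷ mol L⁻¹

5.03×10⁻⁷ M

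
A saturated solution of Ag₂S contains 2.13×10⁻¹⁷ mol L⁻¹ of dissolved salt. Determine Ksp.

Ag₂S(s) ⇌ 2 Ag⁺(aq) + S²⁻(aq)
If s mol/L of Ag₂S dissolves, [Ag⁺] = 2s and [S²⁻] = s.
Ksp = [Ag⁺]^2[S²⁻] = (2s)^2 · s = 4s^3
Ksp = 4 × (2.13×10⁻¹⁷)^3 = 3.87×10⁻⁵⁰

Ksp = 3.87×10⁻⁵⁰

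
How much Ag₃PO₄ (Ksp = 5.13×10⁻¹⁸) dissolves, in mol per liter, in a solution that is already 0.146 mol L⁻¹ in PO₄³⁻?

Ag₃PO₄(s) ⇌ 3 Ag⁺(aq) + PO₄³⁻(aq)
With PO₄³⁻ already at 0.146 mol L⁻¹ and s small, take [PO₄³⁻] ≈ 0.146 mol L⁻¹ and [Ag⁺] = 3s.
Ksp = [Ag⁺]^3[PO₄³⁻] = (3s)^3(0.146)
(3s)^3 = 5.13×10⁻¹⁸ / (0.146) = 3.51×10⁻¹⁷
s = 1.09×10⁻⁶ mol L⁻¹

1.09×10⁻⁶ M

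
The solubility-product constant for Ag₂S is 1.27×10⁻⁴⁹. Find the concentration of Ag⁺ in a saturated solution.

6.33×10⁻¹⁷ M

Ag₂S(s) ⇌ 2 Ag⁺(aq) + S²⁻(aq)
Let s be the molar solubility. Then [Ag⁺] = 2s and [S²⁻] = s.
Ksp = [Ag⁺]^2[S²⁻] = (2s)^2 · s = 4s^3 = 1.27×10⁻⁴⁹
s = 3.17×10⁻¹⁷ M
[Ag⁺] = 2s = 6.33×10⁻¹⁷ M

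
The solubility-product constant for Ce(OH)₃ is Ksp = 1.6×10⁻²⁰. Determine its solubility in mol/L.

4.9×10⁻⁶ M

Ce(OH)₃(s) ⇌ Ce³⁺(aq) + 3 OH⁻(aq)
If s mol/L of Ce(OH)₃ dissolves, [Ce³⁺] = s and [OH⁻] = 3s.
Ksp = [Ce³⁺][OH⁻]^3 = s · (3s)^3 = 27s^4
27s^4 = 1.6×10⁻²⁰  ⇒  s^4 = 5.9×10⁻²²
s = 4.9×10⁻⁶ mol/L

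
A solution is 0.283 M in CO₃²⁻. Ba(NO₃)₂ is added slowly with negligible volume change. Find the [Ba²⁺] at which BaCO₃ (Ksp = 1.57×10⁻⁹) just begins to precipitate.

Precipitation begins when Q = Ksp.
BaCO₃(s) ⇌ Ba²⁺(aq) + CO₃²⁻(aq)
Ksp = [Ba²⁺][CO₃²⁻] = [Ba²⁺](0.283)
[Ba²⁺] = 1.57×10⁻⁹ / (0.283) = 5.55×10⁻⁹
[Ba²⁺] = 5.55×10⁻⁹ M

5.55×10⁻⁹ M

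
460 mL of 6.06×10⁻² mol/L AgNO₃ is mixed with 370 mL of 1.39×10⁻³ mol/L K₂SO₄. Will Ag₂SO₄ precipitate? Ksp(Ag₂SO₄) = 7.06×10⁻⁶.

No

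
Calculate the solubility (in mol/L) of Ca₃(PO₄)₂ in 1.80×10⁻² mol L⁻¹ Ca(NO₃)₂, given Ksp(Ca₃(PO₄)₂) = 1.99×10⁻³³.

9.24×10⁻¹⁵ M

Ca₃(PO₄)₂(s) ⇌ 3 Ca²⁺(aq) + 2 PO₄³⁻(aq)
Ca²⁺ is already present at 1.80×10⁻² mol L⁻¹. If s mol/L of Ca₃(PO₄)₂ dissolves, [PO₄³⁻] = 2s while [Ca²⁺] ≈ 1.80×10⁻² mol L⁻¹.
Ksp = [Ca²⁺]^3[PO₄³⁻]^2 = (1.80×10⁻²)^3(2s)^2
(2s)^2 = 1.99×10⁻³³ / (1.80×10⁻²)^3 = 3.41×10⁻²⁸
s = 9.24×10⁻¹⁵ mol L⁻¹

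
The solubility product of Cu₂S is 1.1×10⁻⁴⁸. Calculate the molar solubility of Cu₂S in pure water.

Cu₂S(s) ⇌ 2 Cu⁺(aq) + S²⁻(aq)
For each mole of Cu₂S that dissolves per liter, [Cu⁺] = 2s and [S²⁻] = s; let s denote this solubility.
Ksp = [Cu⁺]^2[S²⁻] = (2s)^2 · s = 4s^3
4s^3 = 1.1×10⁻⁴⁸  ⇒  s^3 = 2.8×10⁻⁴⁹
s = 6.5×10⁻¹⁷ mol/L

6.5×10⁻¹⁷ M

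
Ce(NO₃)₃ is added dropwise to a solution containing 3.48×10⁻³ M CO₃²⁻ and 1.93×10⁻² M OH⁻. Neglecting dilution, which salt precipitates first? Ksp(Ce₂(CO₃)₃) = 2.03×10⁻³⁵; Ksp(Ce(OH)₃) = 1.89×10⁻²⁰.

Ce(OH)₃

A salt starts to precipitate once the ion product Q reaches its Ksp.
For Ce₂(CO₃)₃: [Ce³⁺] = (Ksp/[CO₃²⁻]^3)^(1/2) = 2.19×10⁻¹⁴ M
For Ce(OH)₃: [Ce³⁺] = (Ksp/[OH⁻]^3) = 2.63×10⁻¹⁵ M
The smaller threshold [Ce³⁺] is reached first, so Ce(OH)₃ precipitates first.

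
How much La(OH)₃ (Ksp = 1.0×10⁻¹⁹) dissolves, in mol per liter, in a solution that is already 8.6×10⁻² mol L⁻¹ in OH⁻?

1.6×10⁻¹⁶ M

La(OH)₃(s) ⇌ La³⁺(aq) + 3 OH⁻(aq)
Let s be the solubility of La(OH)₃ here. The common ion gives [OH⁻] ≈ 8.6×10⁻² mol L⁻¹, and [La³⁺] = s.
Ksp = [La³⁺][OH⁻]^3 = s(8.6×10⁻²)^3
s = 1.0×10⁻¹⁹ / (8.6×10⁻²)^3 = 1.6×10⁻¹⁶
s = 1.6×10⁻¹⁶ mol L⁻¹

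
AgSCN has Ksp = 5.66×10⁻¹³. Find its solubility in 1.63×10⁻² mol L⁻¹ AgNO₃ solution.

AgSCN(s) ⇌ Ag⁺(aq) + SCN⁻(aq)
The solution already contains Ag⁺ at 1.63×10⁻² mol L⁻¹. Let s be the molar solubility of AgSCN.
[Ag⁺] ≈ 1.63×10⁻² mol L⁻¹ (common ion dominates); [SCN⁻] = s.
Ksp = [Ag⁺][SCN⁻] = (1.63×10⁻²)s
s = 5.66×10⁻¹³ / (1.63×10⁻²) = 3.47×10⁻¹¹
s = 3.47×10⁻¹¹ mol L⁻¹

3.47×10⁻¹¹ M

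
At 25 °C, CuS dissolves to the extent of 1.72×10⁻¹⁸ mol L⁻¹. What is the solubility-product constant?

Ksp = 2.96×10⁻³⁶

CuS(s) ⇌ Cu²⁺(aq) + S²⁻(aq)
With molar solubility s: [Cu²⁺] = s, [S²⁻] = s.
Ksp = [Cu²⁺][S²⁻] = s · s = s^2
Ksp = (1.72×10⁻¹⁸)^2 = 2.96×10⁻³⁶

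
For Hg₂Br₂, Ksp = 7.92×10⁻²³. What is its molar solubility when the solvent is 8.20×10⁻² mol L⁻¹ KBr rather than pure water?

Hg₂Br₂(s) ⇌ Hg₂²⁺(aq) + 2 Br⁻(aq)
The solution already contains Br⁻ at 8.20×10⁻² mol L⁻¹. Let s be the molar solubility of Hg₂Br₂.
[Br⁻] ≈ 8.20×10⁻² mol L⁻¹ (common ion dominates); [Hg₂²⁺] = s.
Ksp = [Hg₂²⁺][Br⁻]^2 = s(8.20×10⁻²)^2
s = 7.92×10⁻²³ / (8.20×10⁻²)^2 = 1.18×10⁻²⁰
s = 1.18×10⁻²⁰ mol L⁻¹

1.18×10⁻²⁰ M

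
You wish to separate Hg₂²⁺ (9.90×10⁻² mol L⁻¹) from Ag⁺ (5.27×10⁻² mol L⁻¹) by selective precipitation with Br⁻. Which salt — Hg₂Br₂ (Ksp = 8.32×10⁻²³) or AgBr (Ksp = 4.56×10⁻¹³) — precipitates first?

The threshold for precipitation is Q = Ksp.
For Hg₂Br₂: [Br⁻] = (Ksp/[Hg₂²⁺])^(1/2) = 2.90×10⁻¹¹ mol L⁻¹
For AgBr: [Br⁻] = (Ksp/[Ag⁺]) = 8.65×10⁻¹² mol L⁻¹
Since AgBr needs less Br⁻ to reach saturation, it precipitates first.

AgBr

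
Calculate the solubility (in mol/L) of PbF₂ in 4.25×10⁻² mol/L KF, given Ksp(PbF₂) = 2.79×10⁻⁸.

1.54×10⁻⁵ M

PbF₂(s) ⇌ Pb²⁺(aq) + 2 F⁻(aq)
The solution already contains F⁻ at 4.25×10⁻² mol/L. Let s be the molar solubility of PbF₂.
[F⁻] ≈ 4.25×10⁻² mol/L (common ion dominates); [Pb²⁺] = s.
Ksp = [Pb²⁺][F⁻]^2 = s(4.25×10⁻²)^2
s = 2.79×10⁻⁸ / (4.25×10⁻²)^2 = 1.54×10⁻⁵
s = 1.54×10⁻⁵ mol/L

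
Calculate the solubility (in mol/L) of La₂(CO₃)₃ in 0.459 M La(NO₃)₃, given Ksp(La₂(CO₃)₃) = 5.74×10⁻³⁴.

4.66×10⁻¹² M

La₂(CO₃)₃(s) ⇌ 2 La³⁺(aq) + 3 CO₃²⁻(aq)
The solution already contains La³⁺ at 0.459 M. Let s be the molar solubility of La₂(CO₃)₃.
[La³⁺] ≈ 0.459 M (common ion dominates); [CO₃²⁻] = 3s.
Ksp = [La³⁺]^2[CO₃²⁻]^3 = (0.459)^2(3s)^3
(3s)^3 = 5.74×10⁻³⁴ / (0.459)^2 = 2.72×10⁻³³
s = 4.66×10⁻¹² M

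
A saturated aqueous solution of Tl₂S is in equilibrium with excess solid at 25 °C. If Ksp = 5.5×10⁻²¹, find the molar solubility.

1.1×10⁻⁷ M

Tl₂S(s) ⇌ 2 Tl⁺(aq) + S²⁻(aq)
If s mol/L of Tl₂S dissolves, [Tl⁺] = 2s and [S²⁻] = s.
Ksp = [Tl⁺]^2[S²⁻] = (2s)^2 · s = 4s^3
4s^3 = 5.5×10⁻²¹  ⇒  s^3 = 1.4×10⁻²¹
s = (1.4×10⁻²¹)^(1/3) = 1.1×10⁻⁷ mol L⁻¹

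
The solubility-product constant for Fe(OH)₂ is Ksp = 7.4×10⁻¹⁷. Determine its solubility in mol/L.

Fe(OH)₂(s) ⇌ Fe²⁺(aq) + 2 OH⁻(aq)
If s mol/L of Fe(OH)₂ dissolves, [Fe²⁺] = s and [OH⁻] = 2s.
Ksp = [Fe²⁺][OH⁻]^2 = s · (2s)^2 = 4s^3
4s^3 = 7.4×10⁻¹⁷  ⇒  s^3 = 1.9×10⁻¹⁷
Taking the 3rd root, s = 2.6×10⁻⁶ mol L⁻¹.

2.6×10⁻⁶ M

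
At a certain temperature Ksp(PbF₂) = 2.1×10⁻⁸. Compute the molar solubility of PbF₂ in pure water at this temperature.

PbF₂(s) ⇌ Pb²⁺(aq) + 2 F⁻(aq)
With molar solubility s: [Pb²⁺] = s, [F⁻] = 2s.
Ksp = [Pb²⁺][F⁻]^2 = s · (2s)^2 = 4s^3
4s^3 = 2.1×10⁻⁸  ⇒  s^3 = 5.3×10⁻⁹
s = 1.7×10⁻³ M

1.7×10⁻³ M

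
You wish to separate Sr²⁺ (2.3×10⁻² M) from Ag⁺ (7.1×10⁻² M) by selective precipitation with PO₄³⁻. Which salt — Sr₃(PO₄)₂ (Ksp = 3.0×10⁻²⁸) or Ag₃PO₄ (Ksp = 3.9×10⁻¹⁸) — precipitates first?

Ag₃PO₄

The threshold for precipitation is Q = Ksp.
For Sr₃(PO₄)₂: [PO₄³⁻] = (Ksp/[Sr²⁺]^3)^(1/2) = 5.0×10⁻¹² M
For Ag₃PO₄: [PO₄³⁻] = (Ksp/[Ag⁺]^3) = 1.1×10⁻¹⁴ M
Since Ag₃PO₄ needs less PO₄³⁻ to reach saturation, it precipitates first.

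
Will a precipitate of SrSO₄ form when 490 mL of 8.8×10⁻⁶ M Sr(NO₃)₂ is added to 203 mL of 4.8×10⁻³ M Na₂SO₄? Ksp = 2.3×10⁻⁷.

The combined volume is 693 mL.
[Sr²⁺] = (8.8×10⁻⁶)(490)/693 = 6.2×10⁻⁶ M
[SO₄²⁻] = (4.8×10⁻³)(203)/693 = 1.4×10⁻³ M
Q = [Sr²⁺][SO₄²⁻] = 8.7×10⁻⁹
Q = 8.7×10⁻⁹ < Ksp = 2.3×10⁻⁷, so the solution is unsaturated and no precipitate forms.

No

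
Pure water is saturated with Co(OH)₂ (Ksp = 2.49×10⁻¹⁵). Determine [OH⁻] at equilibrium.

1.71×10⁻⁵ M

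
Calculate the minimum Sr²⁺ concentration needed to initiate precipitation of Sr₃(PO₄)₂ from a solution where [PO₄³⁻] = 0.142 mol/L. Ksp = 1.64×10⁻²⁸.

2.01×10⁻⁹ M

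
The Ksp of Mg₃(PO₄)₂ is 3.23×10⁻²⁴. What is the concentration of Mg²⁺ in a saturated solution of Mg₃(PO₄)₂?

2.36×10⁻⁵ M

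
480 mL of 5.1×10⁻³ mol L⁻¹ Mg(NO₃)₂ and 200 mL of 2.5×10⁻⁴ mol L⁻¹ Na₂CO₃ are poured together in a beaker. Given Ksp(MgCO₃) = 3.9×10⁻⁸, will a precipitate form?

Total volume after mixing = 480 + 200 = 680 mL.
[Mg²⁺] = (5.1×10⁻³)(480)/680 = 3.6×10⁻³ mol L⁻¹
[CO₃²⁻] = (2.5×10⁻⁴)(200)/680 = 7.4×10⁻⁵ mol L⁻¹
Q = [Mg²⁺][CO₃²⁻] = 2.6×10⁻⁷
Q = 2.6×10⁻⁷ > Ksp = 3.9×10⁻⁸, so the solution is supersaturated and MgCO₃ precipitates.

Yes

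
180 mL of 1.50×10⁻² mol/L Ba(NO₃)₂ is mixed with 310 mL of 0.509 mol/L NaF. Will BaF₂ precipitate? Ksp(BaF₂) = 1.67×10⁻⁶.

Total volume after mixing = 180 + 310 = 490 mL.
[Ba²⁺] = (1.50×10⁻²)(180)/490 = 5.51×10⁻³ mol/L
[F⁻] = (0.509)(310)/490 = 0.322 mol/L
Q = [Ba²⁺][F⁻]^2 = 5.71×10⁻⁴
Q = 5.71×10⁻⁴ > Ksp = 1.67×10⁻⁶, so the solution is supersaturated and BaF₂ precipitates.

Yes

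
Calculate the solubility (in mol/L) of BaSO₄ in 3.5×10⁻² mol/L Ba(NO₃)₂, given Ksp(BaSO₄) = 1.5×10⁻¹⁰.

4.3×10⁻⁹ M

BaSO₄(s) ⇌ Ba²⁺(aq) + SO₄²⁻(aq)
With Ba²⁺ already at 3.5×10⁻² mol/L and s small, take [Ba²⁺] ≈ 3.5×10⁻² mol/L and [SO₄²⁻] = s.
Ksp = [Ba²⁺][SO₄²⁻] = (3.5×10⁻²)s
s = 1.5×10⁻¹⁰ / (3.5×10⁻²) = 4.3×10⁻⁹
s = 4.3×10⁻⁹ mol/L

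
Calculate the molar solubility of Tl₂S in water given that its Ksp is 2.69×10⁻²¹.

Tl₂S(s) ⇌ 2 Tl⁺(aq) + S²⁻(aq)
With molar solubility s: [Tl⁺] = 2s, [S²⁻] = s.
Ksp = [Tl⁺]^2[S²⁻] = (2s)^2 · s = 4s^3
4s^3 = 2.69×10⁻²¹  ⇒  s^3 = 6.73×10⁻²²
s = (6.73×10⁻²²)^(1/3) = 8.76×10⁻⁸ M

8.76×10⁻⁸ M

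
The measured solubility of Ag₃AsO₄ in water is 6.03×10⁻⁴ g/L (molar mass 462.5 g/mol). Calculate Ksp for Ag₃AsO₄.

Convert to molarity: s = 6.03×10⁻⁴ / 462.5 = 1.3038×10⁻⁶ mol/L
Ag₃AsO₄(s) ⇌ 3 Ag⁺(aq) + AsO₄³⁻(aq)
With molar solubility s: [Ag⁺] = 3s, [AsO₄³⁻] = s.
Ksp = [Ag⁺]^3[AsO₄³⁻] = (3s)^3 · s = 27s^4
Ksp = 27 × (1.3038×10⁻⁶)^4 = 7.80×10⁻²³

Ksp = 7.80×10⁻²³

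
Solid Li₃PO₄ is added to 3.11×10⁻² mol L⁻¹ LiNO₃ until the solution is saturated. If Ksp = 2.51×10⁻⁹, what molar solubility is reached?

Li₃PO₄(s) ⇌ 3 Li⁺(aq) + PO₄³⁻(aq)
Let s be the solubility of Li₃PO₄ here. The common ion gives [Li⁺] ≈ 3.11×10⁻² mol L⁻¹, and [PO₄³⁻] = s.
Ksp = [Li⁺]^3[PO₄³⁻] = (3.11×10⁻²)^3s
s = 2.51×10⁻⁹ / (3.11×10⁻²)^3 = 8.34×10⁻⁵
s = 8.34×10⁻⁵ mol L⁻¹

8.34×10⁻⁵ M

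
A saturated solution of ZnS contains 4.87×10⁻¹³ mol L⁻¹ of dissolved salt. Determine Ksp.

Ksp = 2.37×10⁻²⁵

ZnS(s) ⇌ Zn²⁺(aq) + S²⁻(aq)
Call the molar solubility s, so that [Zn²⁺] = s and [S²⁻] = s.
Ksp = [Zn²⁺][S²⁻] = s · s = s^2
Ksp = (4.87×10⁻¹³)^2 = 2.37×10⁻²⁵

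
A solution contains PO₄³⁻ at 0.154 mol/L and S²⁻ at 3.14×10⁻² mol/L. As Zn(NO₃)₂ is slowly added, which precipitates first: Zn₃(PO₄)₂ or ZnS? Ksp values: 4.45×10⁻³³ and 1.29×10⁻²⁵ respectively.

ZnS

The threshold for precipitation is Q = Ksp.
For Zn₃(PO₄)₂: [Zn²⁺] = (Ksp/[PO₄³⁻]^2)^(1/3) = 5.72×10⁻¹¹ mol/L
For ZnS: [Zn²⁺] = (Ksp/[S²⁻]) = 4.11×10⁻²⁴ mol/L
ZnS requires the lower [Zn²⁺], so it precipitates first.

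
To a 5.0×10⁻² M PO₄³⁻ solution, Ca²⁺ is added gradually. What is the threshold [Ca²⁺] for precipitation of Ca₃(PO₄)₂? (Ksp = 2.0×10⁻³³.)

9.3×10⁻¹¹ M

Each salt precipitates once Q = Ksp for that salt.
Ca₃(PO₄)₂(s) ⇌ 3 Ca²⁺(aq) + 2 PO₄³⁻(aq)
Ksp = [Ca²⁺]^3[PO₄³⁻]^2 = [Ca²⁺]^3(5.0×10⁻²)^2
[Ca²⁺]^3 = 2.0×10⁻³³ / (5.0×10⁻²)^2 = 8.0×10⁻³¹
[Ca²⁺] = 9.3×10⁻¹¹ M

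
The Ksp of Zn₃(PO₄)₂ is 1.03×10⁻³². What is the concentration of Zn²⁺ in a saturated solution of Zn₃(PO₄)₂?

4.71×10⁻⁷ M

Zn₃(PO₄)₂(s) ⇌ 3 Zn²⁺(aq) + 2 PO₄³⁻(aq)
If s mol/L of Zn₃(PO₄)₂ dissolves, [Zn²⁺] = 3s and [PO₄³⁻] = 2s.
Ksp = [Zn²⁺]^3[PO₄³⁻]^2 = (3s)^3 · (2s)^2 = 108s^5 = 1.03×10⁻³²
s = 1.57×10⁻⁷ mol L⁻¹
[Zn²⁺] = 3s = 4.71×10⁻⁷ mol L⁻¹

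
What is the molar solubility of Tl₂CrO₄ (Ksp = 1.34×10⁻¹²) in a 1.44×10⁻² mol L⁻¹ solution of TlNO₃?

6.46×10⁻⁹ M

Tl₂CrO₄(s) ⇌ 2 Tl⁺(aq) + CrO₄²⁻(aq)
With Tl⁺ already at 1.44×10⁻² mol L⁻¹ and s small, take [Tl⁺] ≈ 1.44×10⁻² mol L⁻¹ and [CrO₄²⁻] = s.
Ksp = [Tl⁺]^2[CrO₄²⁻] = (1.44×10⁻²)^2s
s = 1.34×10⁻¹² / (1.44×10⁻²)^2 = 6.46×10⁻⁹
s = 6.46×10⁻⁹ mol L⁻¹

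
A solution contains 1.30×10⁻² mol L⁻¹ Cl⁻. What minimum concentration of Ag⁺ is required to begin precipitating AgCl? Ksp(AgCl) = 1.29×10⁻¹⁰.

9.92×10⁻⁹ M

Precipitation of each salt begins when its ion product equals Ksp.
AgCl(s) ⇌ Ag⁺(aq) + Cl⁻(aq)
Ksp = [Ag⁺][Cl⁻] = [Ag⁺](1.30×10⁻²)
[Ag⁺] = 1.29×10⁻¹⁰ / (1.30×10⁻²) = 9.92×10⁻⁹
[Ag⁺] = 9.92×10⁻⁹ mol L⁻¹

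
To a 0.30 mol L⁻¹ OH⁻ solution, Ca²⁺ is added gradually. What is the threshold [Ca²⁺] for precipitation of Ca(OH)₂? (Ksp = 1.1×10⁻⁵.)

Each salt precipitates once Q = Ksp for that salt.
Ca(OH)₂(s) ⇌ Ca²⁺(aq) + 2 OH⁻(aq)
Ksp = [Ca²⁺][OH⁻]^2 = [Ca²⁺](0.30)^2
[Ca²⁺] = 1.1×10⁻⁵ / (0.30)^2 = 1.2×10⁻⁴
[Ca²⁺] = 1.2×10⁻⁴ mol L⁻¹

1.2×10⁻⁴ M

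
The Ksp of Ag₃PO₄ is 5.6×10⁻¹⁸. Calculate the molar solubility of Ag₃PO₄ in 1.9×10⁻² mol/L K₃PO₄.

Ag₃PO₄(s) ⇌ 3 Ag⁺(aq) + PO₄³⁻(aq)
Let s be the solubility of Ag₃PO₄ here. The common ion gives [PO₄³⁻] ≈ 1.9×10⁻² mol/L, and [Ag⁺] = 3s.
Ksp = [Ag⁺]^3[PO₄³⁻] = (3s)^3(1.9×10⁻²)
(3s)^3 = 5.6×10⁻¹⁸ / (1.9×10⁻²) = 2.9×10⁻¹⁶
s = 2.2×10⁻⁶ mol/L

2.2×10⁻⁶ M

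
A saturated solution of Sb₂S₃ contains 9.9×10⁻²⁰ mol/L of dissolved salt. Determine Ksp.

Ksp = 1.0×10⁻⁹³

Sb₂S₃(s) ⇌ 2 Sb³⁺(aq) + 3 S²⁻(aq)
For each mole of Sb₂S₃ that dissolves per liter, [Sb³⁺] = 2s and [S²⁻] = 3s; let s denote this solubility.
Ksp = [Sb³⁺]^2[S²⁻]^3 = (2s)^2 · (3s)^3 = 108s^5
Ksp = 108 × (9.9×10⁻²⁰)^5 = 1.0×10⁻⁹³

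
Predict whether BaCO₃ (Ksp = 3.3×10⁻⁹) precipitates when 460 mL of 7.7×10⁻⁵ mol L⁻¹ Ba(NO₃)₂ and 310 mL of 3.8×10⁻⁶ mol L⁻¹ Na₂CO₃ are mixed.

No

The combined volume is 770 mL.
[Ba²⁺] = (7.7×10⁻⁵)(460)/770 = 4.6×10⁻⁵ mol L⁻¹
[CO₃²⁻] = (3.8×10⁻⁶)(310)/770 = 1.5×10⁻⁶ mol L⁻¹
Q = [Ba²⁺][CO₃²⁻] = 7.0×10⁻¹¹
Q < Ksp (7.0×10⁻¹¹ vs 3.3×10⁻⁹); the solution remains unsaturated and no precipitate forms.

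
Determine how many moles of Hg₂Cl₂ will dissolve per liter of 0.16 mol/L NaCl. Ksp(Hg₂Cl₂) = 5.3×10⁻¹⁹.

2.1×10⁻¹⁷ M

Hg₂Cl₂(s) ⇌ Hg₂²⁺(aq) + 2 Cl⁻(aq)
The solution already contains Cl⁻ at 0.16 mol/L. Let s be the molar solubility of Hg₂Cl₂.
[Cl⁻] ≈ 0.16 mol/L (common ion dominates); [Hg₂²⁺] = s.
Ksp = [Hg₂²⁺][Cl⁻]^2 = s(0.16)^2
s = 5.3×10⁻¹⁹ / (0.16)^2 = 2.1×10⁻¹⁷
s = 2.1×10⁻¹⁷ mol/L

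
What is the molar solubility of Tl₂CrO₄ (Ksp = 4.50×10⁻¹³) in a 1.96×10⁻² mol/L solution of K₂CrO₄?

Tl₂CrO₄(s) ⇌ 2 Tl⁺(aq) + CrO₄²⁻(aq)
Let s be the solubility of Tl₂CrO₄ here. The common ion gives [CrO₄²⁻] ≈ 1.96×10⁻² mol/L, and [Tl⁺] = 2s.
Ksp = [Tl⁺]^2[CrO₄²⁻] = (2s)^2(1.96×10⁻²)
(2s)^2 = 4.50×10⁻¹³ / (1.96×10⁻²) = 2.30×10⁻¹¹
s = 2.40×10⁻⁶ mol/L

2.40×10⁻⁶ M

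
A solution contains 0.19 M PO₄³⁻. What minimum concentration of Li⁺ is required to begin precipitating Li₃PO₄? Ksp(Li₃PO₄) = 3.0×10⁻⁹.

2.5×10⁻³ M

A salt starts to precipitate once the ion product Q reaches its Ksp.
Li₃PO₄(s) ⇌ 3 Li⁺(aq) + PO₄³⁻(aq)
Ksp = [Li⁺]^3[PO₄³⁻] = [Li⁺]^3(0.19)
[Li⁺]^3 = 3.0×10⁻⁹ / (0.19) = 1.6×10⁻⁸
[Li⁺] = 2.5×10⁻³ M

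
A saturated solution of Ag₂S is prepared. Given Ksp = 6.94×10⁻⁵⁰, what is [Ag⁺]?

5.18×10⁻¹⁷ M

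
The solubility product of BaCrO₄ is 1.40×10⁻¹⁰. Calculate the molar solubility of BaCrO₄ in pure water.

BaCrO₄(s) ⇌ Ba²⁺(aq) + CrO₄²⁻(aq)
With molar solubility s: [Ba²⁺] = s, [CrO₄²⁻] = s.
Ksp = [Ba²⁺][CrO₄²⁻] = s · s = s^2
s^2 = 1.40×10⁻¹⁰
s = 1.18×10⁻⁵ M

1.18×10⁻⁵ M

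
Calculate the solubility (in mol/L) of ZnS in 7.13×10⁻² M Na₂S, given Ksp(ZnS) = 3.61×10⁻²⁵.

5.06×10⁻²⁴ M

ZnS(s) ⇌ Zn²⁺(aq) + S²⁻(aq)
With S²⁻ already at 7.13×10⁻² M and s small, take [S²⁻] ≈ 7.13×10⁻² M and [Zn²⁺] = s.
Ksp = [Zn²⁺][S²⁻] = s(7.13×10⁻²)
s = 3.61×10⁻²⁵ / (7.13×10⁻²) = 5.06×10⁻²⁴
s = 5.06×10⁻²⁴ M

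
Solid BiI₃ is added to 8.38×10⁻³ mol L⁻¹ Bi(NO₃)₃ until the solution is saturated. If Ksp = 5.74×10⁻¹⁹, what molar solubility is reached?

BiI₃(s) ⇌ Bi³⁺(aq) + 3 I⁻(aq)
Bi³⁺ is already present at 8.38×10⁻³ mol L⁻¹. If s mol/L of BiI₃ dissolves, [I⁻] = 3s while [Bi³⁺] ≈ 8.38×10⁻³ mol L⁻¹.
Ksp = [Bi³⁺][I⁻]^3 = (8.38×10⁻³)(3s)^3
(3s)^3 = 5.74×10⁻¹⁹ / (8.38×10⁻³) = 6.85×10⁻¹⁷
s = 1.36×10⁻⁶ mol L⁻¹

1.36×10⁻⁶ M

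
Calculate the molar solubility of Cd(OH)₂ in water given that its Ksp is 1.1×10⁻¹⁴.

Cd(OH)₂(s) ⇌ Cd²⁺(aq) + 2 OH⁻(aq)
For each mole of Cd(OH)₂ that dissolves per liter, [Cd²⁺] = s and [OH⁻] = 2s; let s denote this solubility.
Ksp = [Cd²⁺][OH⁻]^2 = s · (2s)^2 = 4s^3
4s^3 = 1.1×10⁻¹⁴  ⇒  s^3 = 2.8×10⁻¹⁵
s = 1.4×10⁻⁵ mol L⁻¹

1.4×10⁻⁵ M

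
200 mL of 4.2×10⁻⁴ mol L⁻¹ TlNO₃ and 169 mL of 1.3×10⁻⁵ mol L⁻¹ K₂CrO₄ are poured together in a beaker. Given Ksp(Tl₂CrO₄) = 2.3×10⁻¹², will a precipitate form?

No

Total volume after mixing = 200 + 169 = 369 mL.
[Tl⁺] = (4.2×10⁻⁴)(200)/369 = 2.3×10⁻⁴ mol L⁻¹
[CrO₄²⁻] = (1.3×10⁻⁵)(169)/369 = 6.0×10⁻⁶ mol L⁻¹
Q = [Tl⁺]^2[CrO₄²⁻] = 3.1×10⁻¹³
Since Q (3.1×10⁻¹³) is less than Ksp (2.3×10⁻¹²), no Tl₂CrO₄ precipitates.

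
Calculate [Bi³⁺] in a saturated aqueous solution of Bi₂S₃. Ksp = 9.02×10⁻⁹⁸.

3.06×10⁻²⁰ M

Bi₂S₃(s) ⇌ 2 Bi³⁺(aq) + 3 S²⁻(aq)
With molar solubility s: [Bi³⁺] = 2s, [S²⁻] = 3s.
Ksp = [Bi³⁺]^2[S²⁻]^3 = (2s)^2 · (3s)^3 = 108s^5 = 9.02×10⁻⁹⁸
s = 1.53×10⁻²⁰ mol/L
[Bi³⁺] = 2s = 3.06×10⁻²⁰ mol/L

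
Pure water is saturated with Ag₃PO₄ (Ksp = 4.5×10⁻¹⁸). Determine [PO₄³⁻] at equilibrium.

2.0×10⁻⁵ M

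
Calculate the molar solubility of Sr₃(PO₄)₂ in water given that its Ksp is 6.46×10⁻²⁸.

1.43×10⁻⁶ M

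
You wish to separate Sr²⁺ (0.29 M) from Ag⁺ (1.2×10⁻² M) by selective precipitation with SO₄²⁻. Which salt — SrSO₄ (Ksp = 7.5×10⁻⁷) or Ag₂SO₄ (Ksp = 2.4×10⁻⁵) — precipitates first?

SrSO₄

A salt starts to precipitate once the ion product Q reaches its Ksp.
For SrSO₄: [SO₄²⁻] = (Ksp/[Sr²⁺]) = 2.6×10⁻⁶ M
For Ag₂SO₄: [SO₄²⁻] = (Ksp/[Ag⁺]^2) = 0.17 M
SrSO₄ requires the lower [SO₄²⁻], so it precipitates first.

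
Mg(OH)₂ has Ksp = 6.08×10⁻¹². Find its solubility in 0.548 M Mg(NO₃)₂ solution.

1.67×10⁻⁶ M

Mg(OH)₂(s) ⇌ Mg²⁺(aq) + 2 OH⁻(aq)
Let s be the solubility of Mg(OH)₂ here. The common ion gives [Mg²⁺] ≈ 0.548 M, and [OH⁻] = 2s.
Ksp = [Mg²⁺][OH⁻]^2 = (0.548)(2s)^2
(2s)^2 = 6.08×10⁻¹² / (0.548) = 1.11×10⁻¹¹
s = 1.67×10⁻⁶ M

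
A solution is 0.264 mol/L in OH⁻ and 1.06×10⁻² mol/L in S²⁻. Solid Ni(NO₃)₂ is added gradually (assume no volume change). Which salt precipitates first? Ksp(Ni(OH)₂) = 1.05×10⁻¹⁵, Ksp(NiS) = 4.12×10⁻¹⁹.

Each salt precipitates once Q = Ksp for that salt.
For Ni(OH)₂: [Ni²⁺] = (Ksp/[OH⁻]^2) = 1.51×10⁻¹⁴ mol/L
For NiS: [Ni²⁺] = (Ksp/[S²⁻]) = 3.89×10⁻¹⁷ mol/L
NiS requires the lower [Ni²⁺], so it precipitates first.

NiS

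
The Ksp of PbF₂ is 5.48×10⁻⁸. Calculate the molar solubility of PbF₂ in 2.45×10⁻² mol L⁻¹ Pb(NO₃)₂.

7.48×10⁻⁴ M

PbF₂(s) ⇌ Pb²⁺(aq) + 2 F⁻(aq)
Let s be the solubility of PbF₂ here. The common ion gives [Pb²⁺] ≈ 2.45×10⁻² mol L⁻¹, and [F⁻] = 2s.
Ksp = [Pb²⁺][F⁻]^2 = (2.45×10⁻²)(2s)^2
(2s)^2 = 5.48×10⁻⁸ / (2.45×10⁻²) = 2.24×10⁻⁶
s = 7.48×10⁻⁴ mol L⁻¹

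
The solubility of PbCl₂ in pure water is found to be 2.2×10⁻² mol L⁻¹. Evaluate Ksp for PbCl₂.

Ksp = 4.3×10⁻⁵

PbCl₂(s) ⇌ Pb²⁺(aq) + 2 Cl⁻(aq)
Call the molar solubility s, so that [Pb²⁺] = s and [Cl⁻] = 2s.
Ksp = [Pb²⁺][Cl⁻]^2 = s · (2s)^2 = 4s^3
Ksp = 4 × (2.2×10⁻²)^3 = 4.3×10⁻⁵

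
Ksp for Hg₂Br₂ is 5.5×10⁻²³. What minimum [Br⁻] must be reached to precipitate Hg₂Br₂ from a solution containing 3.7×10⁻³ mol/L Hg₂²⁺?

1.2×10⁻¹⁰ M

The threshold for precipitation is Q = Ksp.
Hg₂Br₂(s) ⇌ Hg₂²⁺(aq) + 2 Br⁻(aq)
Ksp = [Hg₂²⁺][Br⁻]^2 = [Br⁻]^2(3.7×10⁻³)
[Br⁻]^2 = 5.5×10⁻²³ / (3.7×10⁻³) = 1.5×10⁻²⁰
[Br⁻] = 1.2×10⁻¹⁰ mol/L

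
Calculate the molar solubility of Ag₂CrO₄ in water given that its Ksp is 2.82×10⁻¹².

Ag₂CrO₄(s) ⇌ 2 Ag⁺(aq) + CrO₄²⁻(aq)
For each mole of Ag₂CrO₄ that dissolves per liter, [Ag⁺] = 2s and [CrO₄²⁻] = s; let s denote this solubility.
Ksp = [Ag⁺]^2[CrO₄²⁻] = (2s)^2 · s = 4s^3
4s^3 = 2.82×10⁻¹²  ⇒  s^3 = 7.05×10⁻¹³
s = 8.90×10⁻⁵ mol L⁻¹

8.90×10⁻⁵ M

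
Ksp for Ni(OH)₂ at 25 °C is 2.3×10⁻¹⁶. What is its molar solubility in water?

3.9×10⁻⁶ M

Ni(OH)₂(s) ⇌ Ni²⁺(aq) + 2 OH⁻(aq)
Call the molar solubility s, so that [Ni²⁺] = s and [OH⁻] = 2s.
Ksp = [Ni²⁺][OH⁻]^2 = s · (2s)^2 = 4s^3
4s^3 = 2.3×10⁻¹⁶  ⇒  s^3 = 5.8×10⁻¹⁷
s = (5.8×10⁻¹⁷)^(1/3) = 3.9×10⁻⁶ mol L⁻¹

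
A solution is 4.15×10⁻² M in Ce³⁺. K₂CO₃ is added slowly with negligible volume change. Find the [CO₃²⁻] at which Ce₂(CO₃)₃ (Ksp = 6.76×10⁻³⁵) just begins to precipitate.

Precipitation begins when Q = Ksp.
Ce₂(CO₃)₃(s) ⇌ 2 Ce³⁺(aq) + 3 CO₃²⁻(aq)
Ksp = [Ce³⁺]^2[CO₃²⁻]^3 = [CO₃²⁻]^3(4.15×10⁻²)^2
[CO₃²⁻]^3 = 6.76×10⁻³⁵ / (4.15×10⁻²)^2 = 3.93×10⁻³²
[CO₃²⁻] = 3.40×10⁻¹¹ M

3.40×10⁻¹¹ M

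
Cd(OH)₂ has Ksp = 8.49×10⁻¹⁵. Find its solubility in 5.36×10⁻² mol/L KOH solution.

Cd(OH)₂(s) ⇌ Cd²⁺(aq) + 2 OH⁻(aq)
OH⁻ is already present at 5.36×10⁻² mol/L. If s mol/L of Cd(OH)₂ dissolves, [Cd²⁺] = s while [OH⁻] ≈ 5.36×10⁻² mol/L.
Ksp = [Cd²⁺][OH⁻]^2 = s(5.36×10⁻²)^2
s = 8.49×10⁻¹⁵ / (5.36×10⁻²)^2 = 2.96×10⁻¹²
s = 2.96×10⁻¹² mol/L

2.96×10⁻¹² M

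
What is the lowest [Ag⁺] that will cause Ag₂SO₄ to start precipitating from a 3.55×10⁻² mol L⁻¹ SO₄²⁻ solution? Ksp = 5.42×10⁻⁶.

Precipitation begins when Q = Ksp.
Ag₂SO₄(s) ⇌ 2 Ag⁺(aq) + SO₄²⁻(aq)
Ksp = [Ag⁺]^2[SO₄²⁻] = [Ag⁺]^2(3.55×10⁻²)
[Ag⁺]^2 = 5.42×10⁻⁶ / (3.55×10⁻²) = 1.53×10⁻⁴
[Ag⁺] = 1.24×10⁻² mol L⁻¹

1.24×10⁻² M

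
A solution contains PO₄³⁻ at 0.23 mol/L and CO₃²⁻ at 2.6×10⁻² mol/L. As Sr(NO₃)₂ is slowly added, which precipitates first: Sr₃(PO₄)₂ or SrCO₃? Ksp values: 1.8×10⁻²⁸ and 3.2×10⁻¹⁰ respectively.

Sr₃(PO₄)₂

Precipitation begins when Q = Ksp.
For Sr₃(PO₄)₂: [Sr²⁺] = (Ksp/[PO₄³⁻]^2)^(1/3) = 1.5×10⁻⁹ mol/L
For SrCO₃: [Sr²⁺] = (Ksp/[CO₃²⁻]) = 1.2×10⁻⁸ mol/L
Sr₃(PO₄)₂ requires the lower [Sr²⁺], so it precipitates first.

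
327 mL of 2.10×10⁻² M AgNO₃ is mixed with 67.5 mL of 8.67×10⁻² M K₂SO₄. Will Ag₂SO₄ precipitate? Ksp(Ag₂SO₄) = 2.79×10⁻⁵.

After mixing, V = 327 mL + 67.5 mL = 394.5 mL.
[Ag⁺] = (2.10×10⁻²)(327)/394.5 = 1.74×10⁻² M
[SO₄²⁻] = (8.67×10⁻²)(67.5)/394.5 = 1.48×10⁻² M
Q = [Ag⁺]^2[SO₄²⁻] = 4.49×10⁻⁶
Since Q (4.49×10⁻⁶) is less than Ksp (2.79×10⁻⁵), no Ag₂SO₄ precipitates.

No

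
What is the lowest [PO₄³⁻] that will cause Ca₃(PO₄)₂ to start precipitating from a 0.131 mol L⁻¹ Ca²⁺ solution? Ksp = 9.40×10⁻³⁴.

6.47×10⁻¹⁶ M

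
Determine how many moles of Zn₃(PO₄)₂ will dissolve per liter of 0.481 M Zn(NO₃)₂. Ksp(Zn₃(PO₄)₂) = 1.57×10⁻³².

1.88×10⁻¹⁶ M

Zn₃(PO₄)₂(s) ⇌ 3 Zn²⁺(aq) + 2 PO₄³⁻(aq)
With Zn²⁺ already at 0.481 M and s small, take [Zn²⁺] ≈ 0.481 M and [PO₄³⁻] = 2s.
Ksp = [Zn²⁺]^3[PO₄³⁻]^2 = (0.481)^3(2s)^2
(2s)^2 = 1.57×10⁻³² / (0.481)^3 = 1.41×10⁻³¹
s = 1.88×10⁻¹⁶ M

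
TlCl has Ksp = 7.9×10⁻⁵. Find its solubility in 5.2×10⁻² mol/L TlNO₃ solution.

TlCl(s) ⇌ Tl⁺(aq) + Cl⁻(aq)
Let s be the solubility of TlCl here. The common ion gives [Tl⁺] ≈ 5.2×10⁻² mol/L, and [Cl⁻] = s.
Ksp = [Tl⁺][Cl⁻] = (5.2×10⁻²)s
s = 7.9×10⁻⁵ / (5.2×10⁻²) = 1.5×10⁻³
s = 1.5×10⁻³ mol/L

1.5×10⁻³ M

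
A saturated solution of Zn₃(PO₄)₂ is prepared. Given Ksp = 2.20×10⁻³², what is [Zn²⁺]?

5.48×10⁻⁷ M

Zn₃(PO₄)₂(s) ⇌ 3 Zn²⁺(aq) + 2 PO₄³⁻(aq)
With molar solubility s: [Zn²⁺] = 3s, [PO₄³⁻] = 2s.
Ksp = [Zn²⁺]^3[PO₄³⁻]^2 = (3s)^3 · (2s)^2 = 108s^5 = 2.20×10⁻³²
s = 1.83×10⁻⁷ mol L⁻¹
[Zn²⁺] = 3s = 5.48×10⁻⁷ mol L⁻¹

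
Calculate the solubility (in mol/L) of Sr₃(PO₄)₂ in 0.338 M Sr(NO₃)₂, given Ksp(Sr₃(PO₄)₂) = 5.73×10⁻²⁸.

6.09×10⁻¹⁴ M

Sr₃(PO₄)₂(s) ⇌ 3 Sr²⁺(aq) + 2 PO₄³⁻(aq)
The solution already contains Sr²⁺ at 0.338 M. Let s be the molar solubility of Sr₃(PO₄)₂.
[Sr²⁺] ≈ 0.338 M (common ion dominates); [PO₄³⁻] = 2s.
Ksp = [Sr²⁺]^3[PO₄³⁻]^2 = (0.338)^3(2s)^2
(2s)^2 = 5.73×10⁻²⁸ / (0.338)^3 = 1.48×10⁻²⁶
s = 6.09×10⁻¹⁴ M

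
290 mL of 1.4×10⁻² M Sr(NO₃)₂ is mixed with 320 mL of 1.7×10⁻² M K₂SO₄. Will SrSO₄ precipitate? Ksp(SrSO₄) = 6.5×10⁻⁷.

Yes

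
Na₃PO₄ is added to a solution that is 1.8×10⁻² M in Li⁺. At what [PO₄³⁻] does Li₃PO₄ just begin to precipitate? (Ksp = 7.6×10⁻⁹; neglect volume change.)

1.3×10⁻³ M

Each salt precipitates once Q = Ksp for that salt.
Li₃PO₄(s) ⇌ 3 Li⁺(aq) + PO₄³⁻(aq)
Ksp = [Li⁺]^3[PO₄³⁻] = [PO₄³⁻](1.8×10⁻²)^3
[PO₄³⁻] = 7.6×10⁻⁹ / (1.8×10⁻²)^3 = 1.3×10⁻³
[PO₄³⁻] = 1.3×10⁻³ M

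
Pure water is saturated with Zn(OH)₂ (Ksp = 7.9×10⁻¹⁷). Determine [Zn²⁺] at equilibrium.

Zn(OH)₂(s) ⇌ Zn²⁺(aq) + 2 OH⁻(aq)
Let s be the molar solubility. Then [Zn²⁺] = s and [OH⁻] = 2s.
Ksp = [Zn²⁺][OH⁻]^2 = s · (2s)^2 = 4s^3 = 7.9×10⁻¹⁷
s = 2.7×10⁻⁶ M
[Zn²⁺] = s = 2.7×10⁻⁶ M

2.7×10⁻⁶ M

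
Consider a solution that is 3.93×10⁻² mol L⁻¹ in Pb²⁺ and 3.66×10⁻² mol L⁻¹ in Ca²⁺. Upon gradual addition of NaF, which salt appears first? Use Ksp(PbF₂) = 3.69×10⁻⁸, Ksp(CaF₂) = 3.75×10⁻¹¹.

A salt starts to precipitate once the ion product Q reaches its Ksp.
For PbF₂: [F⁻] = (Ksp/[Pb²⁺])^(1/2) = 9.69×10⁻⁴ mol L⁻¹
For CaF₂: [F⁻] = (Ksp/[Ca²⁺])^(1/2) = 3.20×10⁻⁵ mol L⁻¹
Since CaF₂ needs less F⁻ to reach saturation, it precipitates first.

CaF₂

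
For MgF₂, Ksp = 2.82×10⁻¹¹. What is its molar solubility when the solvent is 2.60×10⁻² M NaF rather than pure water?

4.17×10⁻⁸ M

MgF₂(s) ⇌ Mg²⁺(aq) + 2 F⁻(aq)
F⁻ is already present at 2.60×10⁻² M. If s mol/L of MgF₂ dissolves, [Mg²⁺] = s while [F⁻] ≈ 2.60×10⁻² M.
Ksp = [Mg²⁺][F⁻]^2 = s(2.60×10⁻²)^2
s = 2.82×10⁻¹¹ / (2.60×10⁻²)^2 = 4.17×10⁻⁸
s = 4.17×10⁻⁸ M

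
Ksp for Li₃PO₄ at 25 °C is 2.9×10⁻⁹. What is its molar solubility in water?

3.2×10⁻³ M

Li₃PO₄(s) ⇌ 3 Li⁺(aq) + PO₄³⁻(aq)
If s mol/L of Li₃PO₄ dissolves, [Li⁺] = 3s and [PO₄³⁻] = s.
Ksp = [Li⁺]^3[PO₄³⁻] = (3s)^3 · s = 27s^4
27s^4 = 2.9×10⁻⁹  ⇒  s^4 = 1.1×10⁻¹⁰
Taking the 4th root, s = 3.2×10⁻³ mol/L.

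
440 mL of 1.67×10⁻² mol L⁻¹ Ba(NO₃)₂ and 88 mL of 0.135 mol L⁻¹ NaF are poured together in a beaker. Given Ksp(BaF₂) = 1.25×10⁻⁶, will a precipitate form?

The combined volume is 528 mL.
[Ba²⁺] = (1.67×10⁻²)(440)/528 = 1.39×10⁻² mol L⁻¹
[F⁻] = (0.135)(88)/528 = 2.25×10⁻² mol L⁻¹
Q = [Ba²⁺][F⁻]^2 = 7.05×10⁻⁶
Because Q > Ksp (7.05×10⁻⁶ vs 1.25×10⁻⁶), a precipitate of BaF₂ forms.

Yes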